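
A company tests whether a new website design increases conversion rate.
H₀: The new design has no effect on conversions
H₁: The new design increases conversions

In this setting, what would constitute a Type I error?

Type I error: rejecting H₀ when it is actually true (false positive).
Type II error: failing to reject H₀ when H₁ is actually true (false negative).

Answer: Switching to a new design that doesn't actually help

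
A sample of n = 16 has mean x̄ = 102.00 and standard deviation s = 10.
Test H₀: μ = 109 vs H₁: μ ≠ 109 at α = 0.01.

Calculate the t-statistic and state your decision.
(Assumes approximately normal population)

Answer: t = -2.8000, fail to reject H₀

Derivation:
df = n - 1 = 15
SE = s/√n = 10/√16 = 2.5000
t = (x̄ - μ₀)/SE = (102.00 - 109)/2.5000 = -2.8000
Critical value: t_{0.005,15} = ±2.947
p-value ≈ 0.0135
Decision: fail to reject H₀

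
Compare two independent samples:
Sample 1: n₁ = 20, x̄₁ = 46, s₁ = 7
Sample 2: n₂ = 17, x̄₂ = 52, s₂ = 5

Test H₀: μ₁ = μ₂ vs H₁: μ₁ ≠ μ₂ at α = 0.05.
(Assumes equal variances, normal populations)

Pooled variance: s²_p = [19×7² + 16×5²]/(35) = 38.0286
s_p = 6.1667
SE = s_p×√(1/n₁ + 1/n₂) = 6.1667×√(1/20 + 1/17) = 2.0343
t = (x̄₁ - x̄₂)/SE = (46 - 52)/2.0343 = -2.9494
df = 35, t-critical = ±2.030
Decision: reject H₀

Answer: t = -2.9494, reject H₀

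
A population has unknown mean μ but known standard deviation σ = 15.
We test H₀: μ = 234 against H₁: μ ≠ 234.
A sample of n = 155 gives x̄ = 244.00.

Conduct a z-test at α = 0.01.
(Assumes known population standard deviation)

Answer: z = 8.3001, reject H₀

Derivation:
Standard error: SE = σ/√n = 15/√155 = 1.2048
z-statistic: z = (x̄ - μ₀)/SE = (244.00 - 234)/1.2048 = 8.3001
Critical value: ±2.576
p-value < 0.0001
Decision: reject H₀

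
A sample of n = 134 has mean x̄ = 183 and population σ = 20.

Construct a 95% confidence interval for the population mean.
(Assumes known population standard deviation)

Confidence level: 95%, α = 0.05
z_0.025 = 1.960
SE = σ/√n = 20/√134 = 1.7277
Margin of error = 1.960 × 1.7277 = 3.3863
CI: x̄ ± margin = 183 ± 3.3863
CI: (179.6137, 186.3863)

Answer: (179.6137, 186.3863)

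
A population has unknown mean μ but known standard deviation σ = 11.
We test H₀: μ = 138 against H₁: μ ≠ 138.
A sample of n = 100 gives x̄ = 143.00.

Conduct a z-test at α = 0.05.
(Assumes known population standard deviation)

Standard error: SE = σ/√n = 11/√100 = 1.1000
z-statistic: z = (x̄ - μ₀)/SE = (143.00 - 138)/1.1000 = 4.5455
Critical value: ±1.960
p-value < 0.0001
Decision: reject H₀

Answer: z = 4.5455, reject H₀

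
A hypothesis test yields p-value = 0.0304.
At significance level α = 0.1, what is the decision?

Answer: reject H₀

Derivation:
Compare p-value to α:
0.0304 < 0.1
Decision: reject H₀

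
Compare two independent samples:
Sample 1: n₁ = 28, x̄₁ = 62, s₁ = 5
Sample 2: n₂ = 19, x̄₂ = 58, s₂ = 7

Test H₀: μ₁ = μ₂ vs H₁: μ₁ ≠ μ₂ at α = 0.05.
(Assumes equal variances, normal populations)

Answer: t = 2.2878, reject H₀

Derivation:
Pooled variance: s²_p = [27×5² + 18×7²]/(45) = 34.6000
s_p = 5.8822
SE = s_p×√(1/n₁ + 1/n₂) = 5.8822×√(1/28 + 1/19) = 1.7484
t = (x̄₁ - x̄₂)/SE = (62 - 58)/1.7484 = 2.2878
df = 45, t-critical = ±2.014
Decision: reject H₀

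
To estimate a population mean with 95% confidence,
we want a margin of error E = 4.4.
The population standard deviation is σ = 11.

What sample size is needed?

Answer: n = 25

Derivation:
z_0.025 = 1.960
n = (z×σ/E)² = (1.960×11/4.4)²
n = 24.0100
Round up: n = 25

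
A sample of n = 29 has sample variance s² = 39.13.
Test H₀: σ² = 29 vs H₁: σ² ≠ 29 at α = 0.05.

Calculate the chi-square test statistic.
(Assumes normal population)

df = n - 1 = 28
χ² = (n-1)s²/σ₀² = 28×39.13/29 = 37.7807
Critical values: χ²_{0.975,28} = 15.308, χ²_{0.025,28} = 44.461
Rejection region: χ² < 15.308 or χ² > 44.461
Decision: fail to reject H₀

Answer: χ² = 37.7807, fail to reject H₀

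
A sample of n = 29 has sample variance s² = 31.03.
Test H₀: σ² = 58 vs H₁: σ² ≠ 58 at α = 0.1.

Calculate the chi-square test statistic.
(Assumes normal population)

df = n - 1 = 28
χ² = (n-1)s²/σ₀² = 28×31.03/58 = 14.9800
Critical values: χ²_{0.95,28} = 16.928, χ²_{0.05,28} = 41.337
Rejection region: χ² < 16.928 or χ² > 41.337
Decision: reject H₀

Answer: χ² = 14.9800, reject H₀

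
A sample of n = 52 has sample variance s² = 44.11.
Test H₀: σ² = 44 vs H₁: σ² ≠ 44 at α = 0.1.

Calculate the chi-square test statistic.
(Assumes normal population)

Answer: χ² = 51.1275, fail to reject H₀

Derivation:
df = n - 1 = 51
χ² = (n-1)s²/σ₀² = 51×44.11/44 = 51.1275
Critical values: χ²_{0.95,51} = 35.600, χ²_{0.05,51} = 68.669
Rejection region: χ² < 35.600 or χ² > 68.669
Decision: fail to reject H₀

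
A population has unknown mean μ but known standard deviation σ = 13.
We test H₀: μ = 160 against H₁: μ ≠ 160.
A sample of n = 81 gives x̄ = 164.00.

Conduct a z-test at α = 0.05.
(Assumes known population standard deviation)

Standard error: SE = σ/√n = 13/√81 = 1.4444
z-statistic: z = (x̄ - μ₀)/SE = (164.00 - 160)/1.4444 = 2.7693
Critical value: ±1.960
p-value = 0.0056
Decision: reject H₀

Answer: z = 2.7693, reject H₀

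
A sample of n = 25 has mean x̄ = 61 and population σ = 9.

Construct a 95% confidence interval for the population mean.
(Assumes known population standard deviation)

Confidence level: 95%, α = 0.05
z_0.025 = 1.960
SE = σ/√n = 9/√25 = 1.8000
Margin of error = 1.960 × 1.8000 = 3.5280
CI: x̄ ± margin = 61 ± 3.5280
CI: (57.4720, 64.5280)

Answer: (57.4720, 64.5280)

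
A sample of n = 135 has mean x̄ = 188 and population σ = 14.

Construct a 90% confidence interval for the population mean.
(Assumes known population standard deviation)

Answer: (186.0179, 189.9821)

Derivation:
Confidence level: 90%, α = 0.1
z_0.05 = 1.645
SE = σ/√n = 14/√135 = 1.2049
Margin of error = 1.645 × 1.2049 = 1.9821
CI: x̄ ± margin = 188 ± 1.9821
CI: (186.0179, 189.9821)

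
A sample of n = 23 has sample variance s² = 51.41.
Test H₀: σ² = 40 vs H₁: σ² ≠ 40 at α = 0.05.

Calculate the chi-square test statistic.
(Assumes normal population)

df = n - 1 = 22
χ² = (n-1)s²/σ₀² = 22×51.41/40 = 28.2755
Critical values: χ²_{0.975,22} = 10.982, χ²_{0.025,22} = 36.781
Rejection region: χ² < 10.982 or χ² > 36.781
Decision: fail to reject H₀

Answer: χ² = 28.2755, fail to reject H₀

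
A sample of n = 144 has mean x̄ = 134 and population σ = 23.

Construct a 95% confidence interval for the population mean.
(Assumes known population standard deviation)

Confidence level: 95%, α = 0.05
z_0.025 = 1.960
SE = σ/√n = 23/√144 = 1.9167
Margin of error = 1.960 × 1.9167 = 3.7567
CI: x̄ ± margin = 134 ± 3.7567
CI: (130.2433, 137.7567)

Answer: (130.2433, 137.7567)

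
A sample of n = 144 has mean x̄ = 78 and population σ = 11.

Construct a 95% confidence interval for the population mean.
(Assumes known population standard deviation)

Confidence level: 95%, α = 0.05
z_0.025 = 1.960
SE = σ/√n = 11/√144 = 0.9167
Margin of error = 1.960 × 0.9167 = 1.7967
CI: x̄ ± margin = 78 ± 1.7967
CI: (76.2033, 79.7967)

Answer: (76.2033, 79.7967)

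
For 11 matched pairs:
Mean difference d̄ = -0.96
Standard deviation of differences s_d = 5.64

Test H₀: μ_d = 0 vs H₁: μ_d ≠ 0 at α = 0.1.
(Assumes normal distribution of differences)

df = n - 1 = 10
SE = s_d/√n = 5.64/√11 = 1.7005
t = d̄/SE = -0.96/1.7005 = -0.5645
Critical value: t_{0.05,10} = ±1.812
p-value ≈ 0.5849
Decision: fail to reject H₀

Answer: t = -0.5645, fail to reject H₀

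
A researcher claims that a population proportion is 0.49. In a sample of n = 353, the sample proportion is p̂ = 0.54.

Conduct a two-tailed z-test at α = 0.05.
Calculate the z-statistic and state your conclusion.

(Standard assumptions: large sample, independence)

Answer: z = 1.8792, fail to reject H₀

Derivation:
H₀: p = 0.49, H₁: p ≠ 0.49
Standard error: SE = √(p₀(1-p₀)/n) = √(0.49×0.51/353) = 0.026607
z-statistic: z = (p̂ - p₀)/SE = (0.54 - 0.49)/0.026607 = 1.8792
Critical value: z_0.025 = ±1.960
p-value = 0.0602
Decision: fail to reject H₀ at α = 0.05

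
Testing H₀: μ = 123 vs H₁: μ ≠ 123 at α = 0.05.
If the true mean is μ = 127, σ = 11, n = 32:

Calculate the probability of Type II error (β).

SE = σ/√n = 11/√32 = 1.9445
Critical values: μ₀ ± z_0.025×SE = 123 ± 1.960×1.9445
Acceptance region: (119.1888, 126.8112)
Under H₁ (μ = 127): z_high = (126.8112 - 127)/1.9445 = -0.0971, z_low = (119.1888 - 127)/1.9445 = -4.0171
β = P(not reject | H₁) = Φ(-0.0971) - Φ(-4.0171) ≈ 0.4613

Answer: β ≈ 0.4613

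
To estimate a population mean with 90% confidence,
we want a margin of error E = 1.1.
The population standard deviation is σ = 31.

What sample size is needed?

Answer: n = 2150

Derivation:
z_0.05 = 1.645
n = (z×σ/E)² = (1.645×31/1.1)²
n = 2149.1653
Round up: n = 2150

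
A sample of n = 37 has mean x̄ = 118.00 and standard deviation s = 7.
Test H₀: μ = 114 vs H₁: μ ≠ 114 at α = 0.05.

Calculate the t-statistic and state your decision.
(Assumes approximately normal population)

Answer: t = 3.4758, reject H₀

Derivation:
df = n - 1 = 36
SE = s/√n = 7/√37 = 1.1508
t = (x̄ - μ₀)/SE = (118.00 - 114)/1.1508 = 3.4758
Critical value: t_{0.025,36} = ±2.028
p-value ≈ 0.0013
Decision: reject H₀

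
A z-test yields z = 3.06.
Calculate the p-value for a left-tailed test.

For z = 3.06:
p = P(Z < 3.06) = Φ(3.06) = 0.9989

Answer: p-value ≈ 0.9989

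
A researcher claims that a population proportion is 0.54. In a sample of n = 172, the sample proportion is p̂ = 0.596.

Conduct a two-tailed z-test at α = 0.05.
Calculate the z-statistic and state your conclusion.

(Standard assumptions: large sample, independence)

Answer: z = 1.4736, fail to reject H₀

Derivation:
H₀: p = 0.54, H₁: p ≠ 0.54
Standard error: SE = √(p₀(1-p₀)/n) = √(0.54×0.46/172) = 0.038002
z-statistic: z = (p̂ - p₀)/SE = (0.596 - 0.54)/0.038002 = 1.4736
Critical value: z_0.025 = ±1.960
p-value = 0.1406
Decision: fail to reject H₀ at α = 0.05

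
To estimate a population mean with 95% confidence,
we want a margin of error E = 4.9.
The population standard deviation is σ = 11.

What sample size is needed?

z_0.025 = 1.960
n = (z×σ/E)² = (1.960×11/4.9)²
n = 19.3600
Round up: n = 20

Answer: n = 20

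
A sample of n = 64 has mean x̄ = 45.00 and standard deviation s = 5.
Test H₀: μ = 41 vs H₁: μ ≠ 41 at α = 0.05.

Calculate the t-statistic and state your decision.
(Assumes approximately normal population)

df = n - 1 = 63
SE = s/√n = 5/√64 = 0.6250
t = (x̄ - μ₀)/SE = (45.00 - 41)/0.6250 = 6.4000
Critical value: t_{0.025,63} = ±1.998
p-value < 0.0001
Decision: reject H₀

Answer: t = 6.4000, reject H₀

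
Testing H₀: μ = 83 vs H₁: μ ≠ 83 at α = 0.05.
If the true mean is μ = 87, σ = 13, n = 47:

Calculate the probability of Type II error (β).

Answer: β ≈ 0.4406

Derivation:
SE = σ/√n = 13/√47 = 1.8962
Critical values: μ₀ ± z_0.025×SE = 83 ± 1.960×1.8962
Acceptance region: (79.2834, 86.7166)
Under H₁ (μ = 87): z_high = (86.7166 - 87)/1.8962 = -0.1495, z_low = (79.2834 - 87)/1.8962 = -4.0695
β = P(not reject | H₁) = Φ(-0.1495) - Φ(-4.0695) ≈ 0.4406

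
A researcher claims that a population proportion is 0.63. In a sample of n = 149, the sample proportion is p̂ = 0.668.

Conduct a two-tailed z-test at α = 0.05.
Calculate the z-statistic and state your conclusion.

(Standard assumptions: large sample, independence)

Answer: z = 0.9607, fail to reject H₀

Derivation:
H₀: p = 0.63, H₁: p ≠ 0.63
Standard error: SE = √(p₀(1-p₀)/n) = √(0.63×0.37/149) = 0.039553
z-statistic: z = (p̂ - p₀)/SE = (0.668 - 0.63)/0.039553 = 0.9607
Critical value: z_0.025 = ±1.960
p-value = 0.3367
Decision: fail to reject H₀ at α = 0.05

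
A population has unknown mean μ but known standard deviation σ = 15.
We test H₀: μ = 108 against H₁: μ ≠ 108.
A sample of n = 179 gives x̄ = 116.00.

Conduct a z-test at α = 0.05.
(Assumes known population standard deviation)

Standard error: SE = σ/√n = 15/√179 = 1.1212
z-statistic: z = (x̄ - μ₀)/SE = (116.00 - 108)/1.1212 = 7.1352
Critical value: ±1.960
p-value < 0.0001
Decision: reject H₀

Answer: z = 7.1352, reject H₀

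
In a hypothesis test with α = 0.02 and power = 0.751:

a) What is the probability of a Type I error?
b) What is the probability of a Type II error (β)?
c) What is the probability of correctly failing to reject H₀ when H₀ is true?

Answer: a) 0.02, b) 0.249, c) 0.98

Derivation:
a) Type I error probability = α = 0.02
b) Power = P(reject H₀ | H₁ true) = 1 - β = 0.751, so Type II error probability = β = 1 - Power = 0.249
c) P(fail to reject H₀ | H₀ true) = 1 - α = 0.98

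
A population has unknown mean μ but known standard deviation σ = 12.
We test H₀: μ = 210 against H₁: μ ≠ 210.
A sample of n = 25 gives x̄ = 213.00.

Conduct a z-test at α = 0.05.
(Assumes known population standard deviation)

Answer: z = 1.2500, fail to reject H₀

Derivation:
Standard error: SE = σ/√n = 12/√25 = 2.4000
z-statistic: z = (x̄ - μ₀)/SE = (213.00 - 210)/2.4000 = 1.2500
Critical value: ±1.960
p-value = 0.2113
Decision: fail to reject H₀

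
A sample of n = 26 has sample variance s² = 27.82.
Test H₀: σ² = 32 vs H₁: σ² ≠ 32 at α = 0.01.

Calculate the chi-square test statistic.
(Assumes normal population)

Answer: χ² = 21.7344, fail to reject H₀

Derivation:
df = n - 1 = 25
χ² = (n-1)s²/σ₀² = 25×27.82/32 = 21.7344
Critical values: χ²_{0.995,25} = 10.520, χ²_{0.005,25} = 46.928
Rejection region: χ² < 10.520 or χ² > 46.928
Decision: fail to reject H₀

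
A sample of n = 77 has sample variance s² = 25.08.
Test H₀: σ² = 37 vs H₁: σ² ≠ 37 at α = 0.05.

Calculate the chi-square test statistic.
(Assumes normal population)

Answer: χ² = 51.5157, reject H₀

Derivation:
df = n - 1 = 76
χ² = (n-1)s²/σ₀² = 76×25.08/37 = 51.5157
Critical values: χ²_{0.975,76} = 53.782, χ²_{0.025,76} = 101.999
Rejection region: χ² < 53.782 or χ² > 101.999
Decision: reject H₀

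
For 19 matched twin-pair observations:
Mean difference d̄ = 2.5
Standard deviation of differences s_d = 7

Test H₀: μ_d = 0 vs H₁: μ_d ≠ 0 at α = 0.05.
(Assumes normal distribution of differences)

df = n - 1 = 18
SE = s_d/√n = 7/√19 = 1.6059
t = d̄/SE = 2.5/1.6059 = 1.5568
Critical value: t_{0.025,18} = ±2.101
p-value ≈ 0.1369
Decision: fail to reject H₀

Answer: t = 1.5568, fail to reject H₀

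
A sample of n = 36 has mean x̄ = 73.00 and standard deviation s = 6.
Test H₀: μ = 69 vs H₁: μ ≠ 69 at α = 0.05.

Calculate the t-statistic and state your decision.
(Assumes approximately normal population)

Answer: t = 4.0000, reject H₀

Derivation:
df = n - 1 = 35
SE = s/√n = 6/√36 = 1.0000
t = (x̄ - μ₀)/SE = (73.00 - 69)/1.0000 = 4.0000
Critical value: t_{0.025,35} = ±2.030
p-value ≈ 0.0003
Decision: reject H₀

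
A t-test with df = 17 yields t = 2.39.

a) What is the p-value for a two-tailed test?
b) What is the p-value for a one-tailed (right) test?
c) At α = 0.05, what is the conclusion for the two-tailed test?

Answer: a) 0.0287, b) 0.0144, c) reject H₀

Derivation:
Using t-distribution with df = 17:
a) Two-tailed: p = 2×P(T > 2.39) = 0.0287
b) One-tailed: p = P(T > 2.39) = 0.0144
c) 0.0287 < 0.05, reject H₀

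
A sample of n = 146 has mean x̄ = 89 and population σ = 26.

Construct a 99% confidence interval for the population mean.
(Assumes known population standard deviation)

Confidence level: 99%, α = 0.01
z_0.005 = 2.576
SE = σ/√n = 26/√146 = 2.1518
Margin of error = 2.576 × 2.1518 = 5.5430
CI: x̄ ± margin = 89 ± 5.5430
CI: (83.4570, 94.5430)

Answer: (83.4570, 94.5430)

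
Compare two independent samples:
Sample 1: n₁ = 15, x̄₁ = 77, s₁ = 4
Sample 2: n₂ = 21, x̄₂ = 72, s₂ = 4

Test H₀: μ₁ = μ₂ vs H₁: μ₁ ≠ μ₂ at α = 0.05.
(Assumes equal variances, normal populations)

Answer: t = 3.6977, reject H₀

Derivation:
Pooled variance: s²_p = [14×4² + 20×4²]/(34) = 16.0000
s_p = 4.0000
SE = s_p×√(1/n₁ + 1/n₂) = 4.0000×√(1/15 + 1/21) = 1.3522
t = (x̄₁ - x̄₂)/SE = (77 - 72)/1.3522 = 3.6977
df = 34, t-critical = ±2.032
Decision: reject H₀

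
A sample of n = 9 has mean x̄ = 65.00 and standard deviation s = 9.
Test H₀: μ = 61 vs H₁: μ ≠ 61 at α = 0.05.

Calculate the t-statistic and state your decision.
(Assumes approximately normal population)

df = n - 1 = 8
SE = s/√n = 9/√9 = 3.0000
t = (x̄ - μ₀)/SE = (65.00 - 61)/3.0000 = 1.3333
Critical value: t_{0.025,8} = ±2.306
p-value ≈ 0.2191
Decision: fail to reject H₀

Answer: t = 1.3333, fail to reject H₀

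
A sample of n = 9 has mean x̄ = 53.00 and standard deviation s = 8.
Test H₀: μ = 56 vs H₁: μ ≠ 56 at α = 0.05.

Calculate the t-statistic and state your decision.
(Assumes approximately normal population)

df = n - 1 = 8
SE = s/√n = 8/√9 = 2.6667
t = (x̄ - μ₀)/SE = (53.00 - 56)/2.6667 = -1.1250
Critical value: t_{0.025,8} = ±2.306
p-value ≈ 0.2932
Decision: fail to reject H₀

Answer: t = -1.1250, fail to reject H₀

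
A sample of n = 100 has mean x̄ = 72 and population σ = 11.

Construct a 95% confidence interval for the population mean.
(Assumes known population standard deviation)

Answer: (69.8440, 74.1560)

Derivation:
Confidence level: 95%, α = 0.05
z_0.025 = 1.960
SE = σ/√n = 11/√100 = 1.1000
Margin of error = 1.960 × 1.1000 = 2.1560
CI: x̄ ± margin = 72 ± 2.1560
CI: (69.8440, 74.1560)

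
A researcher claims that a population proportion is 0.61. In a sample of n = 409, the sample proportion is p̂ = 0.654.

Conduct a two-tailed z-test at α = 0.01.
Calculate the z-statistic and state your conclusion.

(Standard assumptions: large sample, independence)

H₀: p = 0.61, H₁: p ≠ 0.61
Standard error: SE = √(p₀(1-p₀)/n) = √(0.61×0.39/409) = 0.024118
z-statistic: z = (p̂ - p₀)/SE = (0.654 - 0.61)/0.024118 = 1.8244
Critical value: z_0.005 = ±2.576
p-value = 0.0681
Decision: fail to reject H₀ at α = 0.01

Answer: z = 1.8244, fail to reject H₀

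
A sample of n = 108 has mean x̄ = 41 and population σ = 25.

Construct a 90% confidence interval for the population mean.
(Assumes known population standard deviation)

Confidence level: 90%, α = 0.1
z_0.05 = 1.645
SE = σ/√n = 25/√108 = 2.4056
Margin of error = 1.645 × 2.4056 = 3.9572
CI: x̄ ± margin = 41 ± 3.9572
CI: (37.0428, 44.9572)

Answer: (37.0428, 44.9572)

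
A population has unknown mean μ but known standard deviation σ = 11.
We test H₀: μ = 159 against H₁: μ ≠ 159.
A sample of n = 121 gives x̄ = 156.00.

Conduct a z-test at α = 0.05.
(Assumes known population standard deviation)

Answer: z = -3.0000, reject H₀

Derivation:
Standard error: SE = σ/√n = 11/√121 = 1.0000
z-statistic: z = (x̄ - μ₀)/SE = (156.00 - 159)/1.0000 = -3.0000
Critical value: ±1.960
p-value = 0.0027
Decision: reject H₀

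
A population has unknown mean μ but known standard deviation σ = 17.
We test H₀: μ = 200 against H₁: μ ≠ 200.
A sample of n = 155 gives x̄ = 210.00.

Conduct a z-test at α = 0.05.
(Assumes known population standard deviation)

Standard error: SE = σ/√n = 17/√155 = 1.3655
z-statistic: z = (x̄ - μ₀)/SE = (210.00 - 200)/1.3655 = 7.3233
Critical value: ±1.960
p-value < 0.0001
Decision: reject H₀

Answer: z = 7.3233, reject H₀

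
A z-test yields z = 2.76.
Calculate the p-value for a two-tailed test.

Answer: p-value ≈ 0.0058

Derivation:
For z = 2.76:
p = 2×P(Z > |2.76|) = 2×(1 - Φ(2.76)) = 0.0058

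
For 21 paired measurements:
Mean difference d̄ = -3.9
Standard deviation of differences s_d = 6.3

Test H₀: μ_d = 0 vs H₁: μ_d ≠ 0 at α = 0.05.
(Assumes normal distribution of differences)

df = n - 1 = 20
SE = s_d/√n = 6.3/√21 = 1.3748
t = d̄/SE = -3.9/1.3748 = -2.8368
Critical value: t_{0.025,20} = ±2.086
p-value ≈ 0.0102
Decision: reject H₀

Answer: t = -2.8368, reject H₀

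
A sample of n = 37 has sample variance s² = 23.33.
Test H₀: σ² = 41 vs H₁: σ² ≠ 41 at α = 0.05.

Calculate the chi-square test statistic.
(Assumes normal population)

df = n - 1 = 36
χ² = (n-1)s²/σ₀² = 36×23.33/41 = 20.4849
Critical values: χ²_{0.975,36} = 21.336, χ²_{0.025,36} = 54.437
Rejection region: χ² < 21.336 or χ² > 54.437
Decision: reject H₀

Answer: χ² = 20.4849, reject H₀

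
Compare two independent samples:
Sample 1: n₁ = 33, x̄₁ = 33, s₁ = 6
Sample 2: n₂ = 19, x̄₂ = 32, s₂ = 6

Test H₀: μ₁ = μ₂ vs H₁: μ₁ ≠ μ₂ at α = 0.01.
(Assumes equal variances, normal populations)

Pooled variance: s²_p = [32×6² + 18×6²]/(50) = 36.0000
s_p = 6.0000
SE = s_p×√(1/n₁ + 1/n₂) = 6.0000×√(1/33 + 1/19) = 1.7279
t = (x̄₁ - x̄₂)/SE = (33 - 32)/1.7279 = 0.5787
df = 50, t-critical = ±2.678
Decision: fail to reject H₀

Answer: t = 0.5787, fail to reject H₀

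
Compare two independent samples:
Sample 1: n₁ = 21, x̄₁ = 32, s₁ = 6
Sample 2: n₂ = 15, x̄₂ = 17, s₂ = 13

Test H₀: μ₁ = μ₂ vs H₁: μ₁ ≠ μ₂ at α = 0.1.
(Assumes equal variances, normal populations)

Answer: t = 4.6574, reject H₀

Derivation:
Pooled variance: s²_p = [20×6² + 14×13²]/(34) = 90.7647
s_p = 9.5271
SE = s_p×√(1/n₁ + 1/n₂) = 9.5271×√(1/21 + 1/15) = 3.2207
t = (x̄₁ - x̄₂)/SE = (32 - 17)/3.2207 = 4.6574
df = 34, t-critical = ±1.691
Decision: reject H₀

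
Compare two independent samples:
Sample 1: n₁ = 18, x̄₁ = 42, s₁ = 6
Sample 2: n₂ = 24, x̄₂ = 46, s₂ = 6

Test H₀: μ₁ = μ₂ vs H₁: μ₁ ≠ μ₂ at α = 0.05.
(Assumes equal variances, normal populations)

Pooled variance: s²_p = [17×6² + 23×6²]/(40) = 36.0000
s_p = 6.0000
SE = s_p×√(1/n₁ + 1/n₂) = 6.0000×√(1/18 + 1/24) = 1.8708
t = (x̄₁ - x̄₂)/SE = (42 - 46)/1.8708 = -2.1381
df = 40, t-critical = ±2.021
Decision: reject H₀

Answer: t = -2.1381, reject H₀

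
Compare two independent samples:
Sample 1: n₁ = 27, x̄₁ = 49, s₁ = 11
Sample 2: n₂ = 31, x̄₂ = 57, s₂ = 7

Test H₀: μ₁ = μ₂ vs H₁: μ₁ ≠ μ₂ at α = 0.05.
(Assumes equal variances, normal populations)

Answer: t = -3.3473, reject H₀

Derivation:
Pooled variance: s²_p = [26×11² + 30×7²]/(56) = 82.4286
s_p = 9.0790
SE = s_p×√(1/n₁ + 1/n₂) = 9.0790×√(1/27 + 1/31) = 2.3900
t = (x̄₁ - x̄₂)/SE = (49 - 57)/2.3900 = -3.3473
df = 56, t-critical = ±2.003
Decision: reject H₀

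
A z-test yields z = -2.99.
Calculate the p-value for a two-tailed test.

Answer: p-value ≈ 0.0028

Derivation:
For z = -2.99:
p = 2×P(Z > |-2.99|) = 2×(1 - Φ(2.99)) = 0.0028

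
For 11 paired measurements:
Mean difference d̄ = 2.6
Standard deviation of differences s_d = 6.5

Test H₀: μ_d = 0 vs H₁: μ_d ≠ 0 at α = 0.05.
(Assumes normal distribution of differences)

df = n - 1 = 10
SE = s_d/√n = 6.5/√11 = 1.9598
t = d̄/SE = 2.6/1.9598 = 1.3267
Critical value: t_{0.025,10} = ±2.228
p-value ≈ 0.2141
Decision: fail to reject H₀

Answer: t = 1.3267, fail to reject H₀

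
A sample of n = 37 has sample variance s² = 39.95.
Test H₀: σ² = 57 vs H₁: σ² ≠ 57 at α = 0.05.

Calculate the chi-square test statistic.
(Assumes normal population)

Answer: χ² = 25.2316, fail to reject H₀

Derivation:
df = n - 1 = 36
χ² = (n-1)s²/σ₀² = 36×39.95/57 = 25.2316
Critical values: χ²_{0.975,36} = 21.336, χ²_{0.025,36} = 54.437
Rejection region: χ² < 21.336 or χ² > 54.437
Decision: fail to reject H₀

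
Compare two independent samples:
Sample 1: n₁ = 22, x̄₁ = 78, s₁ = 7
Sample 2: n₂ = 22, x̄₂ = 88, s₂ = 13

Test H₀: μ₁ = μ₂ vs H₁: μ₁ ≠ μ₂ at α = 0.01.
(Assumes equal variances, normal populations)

Pooled variance: s²_p = [21×7² + 21×13²]/(42) = 109.0000
s_p = 10.4403
SE = s_p×√(1/n₁ + 1/n₂) = 10.4403×√(1/22 + 1/22) = 3.1479
t = (x̄₁ - x̄₂)/SE = (78 - 88)/3.1479 = -3.1767
df = 42, t-critical = ±2.698
Decision: reject H₀

Answer: t = -3.1767, reject H₀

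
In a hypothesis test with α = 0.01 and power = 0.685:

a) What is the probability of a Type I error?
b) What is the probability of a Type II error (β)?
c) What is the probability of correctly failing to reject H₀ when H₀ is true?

Answer: a) 0.01, b) 0.315, c) 0.99

Derivation:
a) Type I error probability = α = 0.01
b) Power = P(reject H₀ | H₁ true) = 1 - β = 0.685, so Type II error probability = β = 1 - Power = 0.315
c) P(fail to reject H₀ | H₀ true) = 1 - α = 0.99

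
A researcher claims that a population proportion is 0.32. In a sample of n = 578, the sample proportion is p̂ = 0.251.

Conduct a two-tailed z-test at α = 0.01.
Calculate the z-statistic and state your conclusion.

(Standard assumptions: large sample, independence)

H₀: p = 0.32, H₁: p ≠ 0.32
Standard error: SE = √(p₀(1-p₀)/n) = √(0.32×0.68/578) = 0.019403
z-statistic: z = (p̂ - p₀)/SE = (0.251 - 0.32)/0.019403 = -3.5562
Critical value: z_0.005 = ±2.576
p-value = 0.0004
Decision: reject H₀ at α = 0.01

Answer: z = -3.5562, reject H₀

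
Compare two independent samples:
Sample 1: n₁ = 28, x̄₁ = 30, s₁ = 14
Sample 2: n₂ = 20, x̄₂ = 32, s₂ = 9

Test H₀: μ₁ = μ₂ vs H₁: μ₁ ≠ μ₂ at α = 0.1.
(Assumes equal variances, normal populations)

Answer: t = -0.5606, fail to reject H₀

Derivation:
Pooled variance: s²_p = [27×14² + 19×9²]/(46) = 148.5000
s_p = 12.1861
SE = s_p×√(1/n₁ + 1/n₂) = 12.1861×√(1/28 + 1/20) = 3.5677
t = (x̄₁ - x̄₂)/SE = (30 - 32)/3.5677 = -0.5606
df = 46, t-critical = ±1.679
Decision: fail to reject H₀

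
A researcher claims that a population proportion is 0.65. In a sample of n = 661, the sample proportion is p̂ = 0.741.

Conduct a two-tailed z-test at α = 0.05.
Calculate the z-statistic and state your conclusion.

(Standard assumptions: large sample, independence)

Answer: z = 4.9051, reject H₀

Derivation:
H₀: p = 0.65, H₁: p ≠ 0.65
Standard error: SE = √(p₀(1-p₀)/n) = √(0.65×0.35/661) = 0.018552
z-statistic: z = (p̂ - p₀)/SE = (0.741 - 0.65)/0.018552 = 4.9051
Critical value: z_0.025 = ±1.960
p-value < 0.0001
Decision: reject H₀ at α = 0.05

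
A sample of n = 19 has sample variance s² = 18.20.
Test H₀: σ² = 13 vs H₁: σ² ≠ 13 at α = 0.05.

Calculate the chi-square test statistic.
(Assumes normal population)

Answer: χ² = 25.2000, fail to reject H₀

Derivation:
df = n - 1 = 18
χ² = (n-1)s²/σ₀² = 18×18.20/13 = 25.2000
Critical values: χ²_{0.975,18} = 8.231, χ²_{0.025,18} = 31.526
Rejection region: χ² < 8.231 or χ² > 31.526
Decision: fail to reject H₀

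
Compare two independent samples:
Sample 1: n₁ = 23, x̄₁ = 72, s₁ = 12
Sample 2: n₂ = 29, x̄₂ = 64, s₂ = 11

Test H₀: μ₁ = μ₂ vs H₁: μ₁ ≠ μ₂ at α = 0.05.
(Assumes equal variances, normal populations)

Answer: t = 2.5022, reject H₀

Derivation:
Pooled variance: s²_p = [22×12² + 28×11²]/(50) = 131.1200
s_p = 11.4508
SE = s_p×√(1/n₁ + 1/n₂) = 11.4508×√(1/23 + 1/29) = 3.1972
t = (x̄₁ - x̄₂)/SE = (72 - 64)/3.1972 = 2.5022
df = 50, t-critical = ±2.009
Decision: reject H₀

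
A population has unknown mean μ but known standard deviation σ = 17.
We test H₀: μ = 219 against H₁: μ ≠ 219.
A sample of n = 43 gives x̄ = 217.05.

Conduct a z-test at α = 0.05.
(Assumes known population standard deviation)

Answer: z = -0.7522, fail to reject H₀

Derivation:
Standard error: SE = σ/√n = 17/√43 = 2.5925
z-statistic: z = (x̄ - μ₀)/SE = (217.05 - 219)/2.5925 = -0.7522
Critical value: ±1.960
p-value = 0.4519
Decision: fail to reject H₀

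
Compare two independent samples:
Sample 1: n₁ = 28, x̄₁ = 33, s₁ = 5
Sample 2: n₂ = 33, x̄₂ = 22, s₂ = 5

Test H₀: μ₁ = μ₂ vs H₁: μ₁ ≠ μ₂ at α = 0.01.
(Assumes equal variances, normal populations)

Pooled variance: s²_p = [27×5² + 32×5²]/(59) = 25.0000
s_p = 5.0000
SE = s_p×√(1/n₁ + 1/n₂) = 5.0000×√(1/28 + 1/33) = 1.2847
t = (x̄₁ - x̄₂)/SE = (33 - 22)/1.2847 = 8.5623
df = 59, t-critical = ±2.662
Decision: reject H₀

Answer: t = 8.5623, reject H₀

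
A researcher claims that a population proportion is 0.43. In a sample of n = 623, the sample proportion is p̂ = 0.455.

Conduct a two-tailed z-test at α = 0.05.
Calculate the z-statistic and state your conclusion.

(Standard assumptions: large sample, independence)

Answer: z = 1.2604, fail to reject H₀

Derivation:
H₀: p = 0.43, H₁: p ≠ 0.43
Standard error: SE = √(p₀(1-p₀)/n) = √(0.43×0.57/623) = 0.019835
z-statistic: z = (p̂ - p₀)/SE = (0.455 - 0.43)/0.019835 = 1.2604
Critical value: z_0.025 = ±1.960
p-value = 0.2075
Decision: fail to reject H₀ at α = 0.05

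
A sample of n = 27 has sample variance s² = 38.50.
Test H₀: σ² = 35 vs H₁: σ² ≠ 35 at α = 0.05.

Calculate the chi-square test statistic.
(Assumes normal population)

Answer: χ² = 28.6000, fail to reject H₀

Derivation:
df = n - 1 = 26
χ² = (n-1)s²/σ₀² = 26×38.50/35 = 28.6000
Critical values: χ²_{0.975,26} = 13.844, χ²_{0.025,26} = 41.923
Rejection region: χ² < 13.844 or χ² > 41.923
Decision: fail to reject H₀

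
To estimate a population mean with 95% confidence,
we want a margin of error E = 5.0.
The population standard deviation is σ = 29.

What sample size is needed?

z_0.025 = 1.960
n = (z×σ/E)² = (1.960×29/5.0)²
n = 129.2314
Round up: n = 130

Answer: n = 130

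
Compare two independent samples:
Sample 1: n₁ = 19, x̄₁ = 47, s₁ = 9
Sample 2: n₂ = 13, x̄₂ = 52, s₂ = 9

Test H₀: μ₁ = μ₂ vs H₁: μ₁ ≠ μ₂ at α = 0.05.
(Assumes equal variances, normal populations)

Pooled variance: s²_p = [18×9² + 12×9²]/(30) = 81.0000
s_p = 9.0000
SE = s_p×√(1/n₁ + 1/n₂) = 9.0000×√(1/19 + 1/13) = 3.2394
t = (x̄₁ - x̄₂)/SE = (47 - 52)/3.2394 = -1.5435
df = 30, t-critical = ±2.042
Decision: fail to reject H₀

Answer: t = -1.5435, fail to reject H₀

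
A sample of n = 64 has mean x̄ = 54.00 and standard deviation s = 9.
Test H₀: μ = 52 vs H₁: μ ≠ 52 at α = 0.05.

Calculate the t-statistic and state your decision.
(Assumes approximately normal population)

df = n - 1 = 63
SE = s/√n = 9/√64 = 1.1250
t = (x̄ - μ₀)/SE = (54.00 - 52)/1.1250 = 1.7778
Critical value: t_{0.025,63} = ±1.998
p-value ≈ 0.0803
Decision: fail to reject H₀

Answer: t = 1.7778, fail to reject H₀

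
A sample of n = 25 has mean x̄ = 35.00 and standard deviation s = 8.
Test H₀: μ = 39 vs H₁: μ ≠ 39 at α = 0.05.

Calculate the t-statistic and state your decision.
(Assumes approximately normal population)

df = n - 1 = 24
SE = s/√n = 8/√25 = 1.6000
t = (x̄ - μ₀)/SE = (35.00 - 39)/1.6000 = -2.5000
Critical value: t_{0.025,24} = ±2.064
p-value ≈ 0.0197
Decision: reject H₀

Answer: t = -2.5000, reject H₀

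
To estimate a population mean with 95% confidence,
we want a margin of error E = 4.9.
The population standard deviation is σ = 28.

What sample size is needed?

z_0.025 = 1.960
n = (z×σ/E)² = (1.960×28/4.9)²
n = 125.4400
Round up: n = 126

Answer: n = 126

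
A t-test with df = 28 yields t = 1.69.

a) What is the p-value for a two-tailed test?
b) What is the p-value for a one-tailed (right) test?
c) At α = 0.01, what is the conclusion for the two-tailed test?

Using t-distribution with df = 28:
a) Two-tailed: p = 2×P(T > 1.69) = 0.1021
b) One-tailed: p = P(T > 1.69) = 0.0511
c) 0.1021 ≥ 0.01, fail to reject H₀

Answer: a) 0.1021, b) 0.0511, c) fail to reject H₀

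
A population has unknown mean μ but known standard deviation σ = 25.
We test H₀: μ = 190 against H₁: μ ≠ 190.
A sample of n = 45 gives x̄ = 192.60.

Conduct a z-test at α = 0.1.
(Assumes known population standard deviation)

Standard error: SE = σ/√n = 25/√45 = 3.7268
z-statistic: z = (x̄ - μ₀)/SE = (192.60 - 190)/3.7268 = 0.6976
Critical value: ±1.645
p-value = 0.4854
Decision: fail to reject H₀

Answer: z = 0.6976, fail to reject H₀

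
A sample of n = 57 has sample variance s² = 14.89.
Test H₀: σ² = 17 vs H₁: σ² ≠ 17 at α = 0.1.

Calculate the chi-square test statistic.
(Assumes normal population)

Answer: χ² = 49.0494, fail to reject H₀

Derivation:
df = n - 1 = 56
χ² = (n-1)s²/σ₀² = 56×14.89/17 = 49.0494
Critical values: χ²_{0.95,56} = 39.801, χ²_{0.05,56} = 74.468
Rejection region: χ² < 39.801 or χ² > 74.468
Decision: fail to reject H₀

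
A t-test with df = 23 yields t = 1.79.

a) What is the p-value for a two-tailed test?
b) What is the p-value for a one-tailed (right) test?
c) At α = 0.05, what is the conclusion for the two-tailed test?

Using t-distribution with df = 23:
a) Two-tailed: p = 2×P(T > 1.79) = 0.0866
b) One-tailed: p = P(T > 1.79) = 0.0433
c) 0.0866 ≥ 0.05, fail to reject H₀

Answer: a) 0.0866, b) 0.0433, c) fail to reject H₀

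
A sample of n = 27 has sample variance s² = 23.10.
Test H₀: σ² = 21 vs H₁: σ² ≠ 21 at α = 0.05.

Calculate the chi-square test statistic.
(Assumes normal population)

df = n - 1 = 26
χ² = (n-1)s²/σ₀² = 26×23.10/21 = 28.6000
Critical values: χ²_{0.975,26} = 13.844, χ²_{0.025,26} = 41.923
Rejection region: χ² < 13.844 or χ² > 41.923
Decision: fail to reject H₀

Answer: χ² = 28.6000, fail to reject H₀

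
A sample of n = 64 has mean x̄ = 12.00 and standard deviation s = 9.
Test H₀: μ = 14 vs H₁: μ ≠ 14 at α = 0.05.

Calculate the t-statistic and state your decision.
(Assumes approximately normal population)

Answer: t = -1.7778, fail to reject H₀

Derivation:
df = n - 1 = 63
SE = s/√n = 9/√64 = 1.1250
t = (x̄ - μ₀)/SE = (12.00 - 14)/1.1250 = -1.7778
Critical value: t_{0.025,63} = ±1.998
p-value ≈ 0.0803
Decision: fail to reject H₀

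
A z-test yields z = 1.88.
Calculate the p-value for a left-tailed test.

Answer: p-value ≈ 0.9699

Derivation:
For z = 1.88:
p = P(Z < 1.88) = Φ(1.88) = 0.9699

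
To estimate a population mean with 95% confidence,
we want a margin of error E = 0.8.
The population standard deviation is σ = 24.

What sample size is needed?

Answer: n = 3458

Derivation:
z_0.025 = 1.960
n = (z×σ/E)² = (1.960×24/0.8)²
n = 3457.4400
Round up: n = 3458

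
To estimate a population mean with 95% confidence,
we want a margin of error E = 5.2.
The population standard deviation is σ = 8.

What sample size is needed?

z_0.025 = 1.960
n = (z×σ/E)² = (1.960×8/5.2)²
n = 9.0925
Round up: n = 10

Answer: n = 10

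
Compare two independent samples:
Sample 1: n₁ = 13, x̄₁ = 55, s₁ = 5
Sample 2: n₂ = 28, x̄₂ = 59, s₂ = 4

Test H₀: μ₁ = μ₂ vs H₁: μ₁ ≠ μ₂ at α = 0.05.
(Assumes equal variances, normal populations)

Pooled variance: s²_p = [12×5² + 27×4²]/(39) = 18.7692
s_p = 4.3323
SE = s_p×√(1/n₁ + 1/n₂) = 4.3323×√(1/13 + 1/28) = 1.4540
t = (x̄₁ - x̄₂)/SE = (55 - 59)/1.4540 = -2.7510
df = 39, t-critical = ±2.023
Decision: reject H₀

Answer: t = -2.7510, reject H₀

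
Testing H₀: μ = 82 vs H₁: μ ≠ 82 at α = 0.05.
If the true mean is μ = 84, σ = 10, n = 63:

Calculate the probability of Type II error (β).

Answer: β ≈ 0.6451

Derivation:
SE = σ/√n = 10/√63 = 1.2599
Critical values: μ₀ ± z_0.025×SE = 82 ± 1.960×1.2599
Acceptance region: (79.5306, 84.4694)
Under H₁ (μ = 84): z_high = (84.4694 - 84)/1.2599 = 0.3726, z_low = (79.5306 - 84)/1.2599 = -3.5474
β = P(not reject | H₁) = Φ(0.3726) - Φ(-3.5474) ≈ 0.6451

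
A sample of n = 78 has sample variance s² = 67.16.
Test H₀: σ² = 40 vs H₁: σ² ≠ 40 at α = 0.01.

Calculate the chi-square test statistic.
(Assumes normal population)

Answer: χ² = 129.2830, reject H₀

Derivation:
df = n - 1 = 77
χ² = (n-1)s²/σ₀² = 77×67.16/40 = 129.2830
Critical values: χ²_{0.995,77} = 48.788, χ²_{0.005,77} = 112.704
Rejection region: χ² < 48.788 or χ² > 112.704
Decision: reject H₀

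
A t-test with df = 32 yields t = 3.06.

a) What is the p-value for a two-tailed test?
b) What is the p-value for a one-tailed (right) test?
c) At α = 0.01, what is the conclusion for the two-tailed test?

Using t-distribution with df = 32:
a) Two-tailed: p = 2×P(T > 3.06) = 0.0045
b) One-tailed: p = P(T > 3.06) = 0.0022
c) 0.0045 < 0.01, reject H₀

Answer: a) 0.0045, b) 0.0022, c) reject H₀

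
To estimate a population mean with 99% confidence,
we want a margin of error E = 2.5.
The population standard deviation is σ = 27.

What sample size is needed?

z_0.005 = 2.576
n = (z×σ/E)² = (2.576×27/2.5)²
n = 773.9969
Round up: n = 774

Answer: n = 774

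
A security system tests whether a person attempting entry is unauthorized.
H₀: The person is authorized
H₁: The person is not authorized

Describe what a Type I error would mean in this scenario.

Type I error (α): Rejecting H₀ when H₀ is true
Type II error (β): Failing to reject H₀ when H₁ is true

Answer: Denying entry to an authorized person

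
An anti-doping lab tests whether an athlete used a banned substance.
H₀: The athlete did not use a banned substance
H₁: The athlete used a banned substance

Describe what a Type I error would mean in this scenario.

Answer: Falsely accusing a clean athlete of doping

Derivation:
Type I error (α): Rejecting H₀ when H₀ is true
Type II error (β): Failing to reject H₀ when H₁ is true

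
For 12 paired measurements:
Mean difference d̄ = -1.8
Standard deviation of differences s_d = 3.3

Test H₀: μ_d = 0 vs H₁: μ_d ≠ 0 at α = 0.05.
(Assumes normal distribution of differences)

Answer: t = -1.8896, fail to reject H₀

Derivation:
df = n - 1 = 11
SE = s_d/√n = 3.3/√12 = 0.9526
t = d̄/SE = -1.8/0.9526 = -1.8896
Critical value: t_{0.025,11} = ±2.201
p-value ≈ 0.0854
Decision: fail to reject H₀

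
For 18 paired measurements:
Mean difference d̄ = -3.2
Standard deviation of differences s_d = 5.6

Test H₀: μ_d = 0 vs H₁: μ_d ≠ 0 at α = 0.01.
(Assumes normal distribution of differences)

df = n - 1 = 17
SE = s_d/√n = 5.6/√18 = 1.3199
t = d̄/SE = -3.2/1.3199 = -2.4244
Critical value: t_{0.005,17} = ±2.898
p-value ≈ 0.0268
Decision: fail to reject H₀

Answer: t = -2.4244, fail to reject H₀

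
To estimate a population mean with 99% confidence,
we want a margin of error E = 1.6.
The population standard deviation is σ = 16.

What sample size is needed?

Answer: n = 664

Derivation:
z_0.005 = 2.576
n = (z×σ/E)² = (2.576×16/1.6)²
n = 663.5776
Round up: n = 664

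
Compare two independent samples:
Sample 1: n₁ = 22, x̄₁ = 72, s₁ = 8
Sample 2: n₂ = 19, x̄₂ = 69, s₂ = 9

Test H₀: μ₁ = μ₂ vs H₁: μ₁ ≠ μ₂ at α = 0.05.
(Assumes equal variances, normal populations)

Pooled variance: s²_p = [21×8² + 18×9²]/(39) = 71.8462
s_p = 8.4762
SE = s_p×√(1/n₁ + 1/n₂) = 8.4762×√(1/22 + 1/19) = 2.6546
t = (x̄₁ - x̄₂)/SE = (72 - 69)/2.6546 = 1.1301
df = 39, t-critical = ±2.023
Decision: fail to reject H₀

Answer: t = 1.1301, fail to reject H₀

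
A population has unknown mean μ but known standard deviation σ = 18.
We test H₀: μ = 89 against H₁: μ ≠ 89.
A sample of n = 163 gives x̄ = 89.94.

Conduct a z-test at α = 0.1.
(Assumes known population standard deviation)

Standard error: SE = σ/√n = 18/√163 = 1.4099
z-statistic: z = (x̄ - μ₀)/SE = (89.94 - 89)/1.4099 = 0.6667
Critical value: ±1.645
p-value = 0.5050
Decision: fail to reject H₀

Answer: z = 0.6667, fail to reject H₀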